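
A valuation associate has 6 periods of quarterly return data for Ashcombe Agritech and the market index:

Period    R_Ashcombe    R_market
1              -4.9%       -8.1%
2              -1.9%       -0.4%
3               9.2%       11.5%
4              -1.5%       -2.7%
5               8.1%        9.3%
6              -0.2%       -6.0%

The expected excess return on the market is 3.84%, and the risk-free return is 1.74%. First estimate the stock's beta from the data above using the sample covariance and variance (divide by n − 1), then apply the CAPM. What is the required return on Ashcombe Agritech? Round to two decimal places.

Mean R_i = (-4.9 − 1.9 + 9.2 − 1.5 + 8.1 − 0.2) / 6 = 1.4667%
Mean R_m = (-8.1 − 0.4 + 11.5 − 2.7 + 9.3 − 6.0) / 6 = 0.6000%
Σ(R_i − R̄_i)(R_m − R̄_m) = 221.5500  ⇒  Cov = 221.5500 / 5 = 44.3100
Σ(R_m − R̄_m)² = 325.6400  ⇒  Var(R_m) = 325.6400 / 5 = 65.1280
β = Cov / Var(R_m) = 44.3100 / 65.1280 = 0.6804
E(R) = R_f + β × MRP = 1.74% + 0.6804 × 3.84% = 4.35%

4.35%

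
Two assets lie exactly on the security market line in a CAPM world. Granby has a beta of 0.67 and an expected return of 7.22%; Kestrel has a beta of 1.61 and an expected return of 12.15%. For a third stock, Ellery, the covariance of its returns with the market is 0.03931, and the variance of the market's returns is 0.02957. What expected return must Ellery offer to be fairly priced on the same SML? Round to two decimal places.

10.68%

MRP = (12.15% − 7.22%) / (1.61 − 0.67) = 5.2447%
R_f = 7.22% − 0.67 × 5.2447% = 3.7061%
β_Ellery = Cov / Var(R_m) = 0.03931 / 0.02957 = 1.3294
E(R_Ellery) = R_f + β × MRP = 3.7061% + 1.3294 × 5.2447% = 10.68%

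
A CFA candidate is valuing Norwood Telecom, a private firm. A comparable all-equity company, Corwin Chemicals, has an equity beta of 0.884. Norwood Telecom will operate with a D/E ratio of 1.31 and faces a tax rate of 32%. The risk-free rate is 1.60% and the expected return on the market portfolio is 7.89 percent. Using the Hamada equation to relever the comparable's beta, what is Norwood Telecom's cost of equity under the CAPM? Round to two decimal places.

12.11%

β_L = β_U × [1 + (1 − t)(D/E)] = 0.884 × [1 + (1 − 0.32) × 1.31]
    = 0.884 × [1 + 0.68 × 1.31] = 0.884 × 1.8908 = 1.6715
MRP = 7.89% − 1.60% = 6.29%
E(R) = R_f + β_L × MRP = 1.60% + 1.6715 × 6.29% = 12.11%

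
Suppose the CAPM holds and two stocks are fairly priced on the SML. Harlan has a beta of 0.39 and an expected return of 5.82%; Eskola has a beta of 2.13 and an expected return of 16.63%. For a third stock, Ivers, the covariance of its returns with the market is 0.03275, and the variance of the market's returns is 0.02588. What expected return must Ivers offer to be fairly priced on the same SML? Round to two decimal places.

11.26%

MRP = (16.63% − 5.82%) / (2.13 − 0.39) = 6.2126%
R_f = 5.82% − 0.39 × 6.2126% = 3.3971%
β_Ivers = Cov / Var(R_m) = 0.03275 / 0.02588 = 1.2655
E(R_Ivers) = R_f + β × MRP = 3.3971% + 1.2655 × 6.2126% = 11.26%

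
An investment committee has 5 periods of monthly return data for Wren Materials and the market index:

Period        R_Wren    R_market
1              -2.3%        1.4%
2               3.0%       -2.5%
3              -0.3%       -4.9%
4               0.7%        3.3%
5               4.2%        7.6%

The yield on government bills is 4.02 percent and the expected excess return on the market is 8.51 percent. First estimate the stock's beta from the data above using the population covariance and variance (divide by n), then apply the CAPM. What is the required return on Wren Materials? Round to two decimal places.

5.77%

Mean R_i = (-2.3 + 3.0 − 0.3 + 0.7 + 4.2) / 5 = 1.0600%
Mean R_m = (1.4 − 2.5 − 4.9 + 3.3 + 7.6) / 5 = 0.9800%
Σ(R_i − R̄_i)(R_m − R̄_m) = 19.7860  ⇒  Cov = 19.7860 / 5 = 3.9572
Σ(R_m − R̄_m)² = 96.0680  ⇒  Var(R_m) = 96.0680 / 5 = 19.2136
β = Cov / Var(R_m) = 3.9572 / 19.2136 = 0.2060
E(R) = R_f + β × MRP = 4.02% + 0.2060 × 8.51% = 5.77%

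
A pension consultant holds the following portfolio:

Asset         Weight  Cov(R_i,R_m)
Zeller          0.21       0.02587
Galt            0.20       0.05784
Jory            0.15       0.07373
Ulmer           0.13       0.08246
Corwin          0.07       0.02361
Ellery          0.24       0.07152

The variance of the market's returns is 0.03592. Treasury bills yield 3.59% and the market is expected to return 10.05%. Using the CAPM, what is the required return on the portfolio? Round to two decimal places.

β_Zeller = 0.02587 / 0.03592 = 0.7202
β_Galt = 0.05784 / 0.03592 = 1.6102
β_Jory = 0.07373 / 0.03592 = 2.0526
β_Ulmer = 0.08246 / 0.03592 = 2.2957
β_Corwin = 0.02361 / 0.03592 = 0.6573
β_Ellery = 0.07152 / 0.03592 = 1.9911
β_P = Σ w_i β_i = 0.21×0.7202 + 0.20×1.6102 + 0.15×2.0526 + 0.13×2.2957 + 0.07×0.6573 + 0.24×1.9911 = 1.6035
MRP = 10.05% − 3.59% = 6.46%
E(R_P) = R_f + β_P × MRP = 3.59% + 1.6035 × 6.46% = 13.95%

13.95%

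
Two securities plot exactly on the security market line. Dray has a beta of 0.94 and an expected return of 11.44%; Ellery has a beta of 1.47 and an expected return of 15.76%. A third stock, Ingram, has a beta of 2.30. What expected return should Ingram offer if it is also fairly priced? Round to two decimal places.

22.53%

MRP (SML slope) = (15.76% − 11.44%) / (1.47 − 0.94) = 4.32% / 0.53 = 8.1509%
R_f (intercept) = 11.44% − 0.94 × 8.1509% = 3.7782%
E(R_Ingram) = R_f + β × MRP = 3.7782% + 2.30 × 8.1509% = 22.53%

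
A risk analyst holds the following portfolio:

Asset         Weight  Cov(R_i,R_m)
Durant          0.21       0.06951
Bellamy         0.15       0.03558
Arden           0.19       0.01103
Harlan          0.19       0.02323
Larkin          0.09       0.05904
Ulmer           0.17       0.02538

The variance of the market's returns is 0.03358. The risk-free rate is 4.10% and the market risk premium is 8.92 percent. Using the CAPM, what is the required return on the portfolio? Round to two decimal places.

13.68%

β_Durant = 0.06951 / 0.03358 = 2.0700
β_Bellamy = 0.03558 / 0.03358 = 1.0596
β_Arden = 0.01103 / 0.03358 = 0.3285
β_Harlan = 0.02323 / 0.03358 = 0.6918
β_Larkin = 0.05904 / 0.03358 = 1.7582
β_Ulmer = 0.02538 / 0.03358 = 0.7558
β_P = Σ w_i β_i = 0.21×2.0700 + 0.15×1.0596 + 0.19×0.3285 + 0.19×0.6918 + 0.09×1.7582 + 0.17×0.7558 = 1.0742
E(R_P) = R_f + β_P × MRP = 4.10% + 1.0742 × 8.92% = 13.68%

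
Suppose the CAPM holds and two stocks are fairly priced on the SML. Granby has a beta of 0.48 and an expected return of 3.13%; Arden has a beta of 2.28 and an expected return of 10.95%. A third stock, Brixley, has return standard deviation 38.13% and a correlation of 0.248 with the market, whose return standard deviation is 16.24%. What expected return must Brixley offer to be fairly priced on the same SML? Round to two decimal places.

3.57%

MRP = (10.95% − 3.13%) / (2.28 − 0.48) = 4.3444%
R_f = 3.13% − 0.48 × 4.3444% = 1.0447%
β_Brixley = ρ·σ_i/σ_m = 0.248 × 38.13 / 16.24 = 0.5823
E(R_Brixley) = R_f + β × MRP = 1.0447% + 0.5823 × 4.3444% = 3.57%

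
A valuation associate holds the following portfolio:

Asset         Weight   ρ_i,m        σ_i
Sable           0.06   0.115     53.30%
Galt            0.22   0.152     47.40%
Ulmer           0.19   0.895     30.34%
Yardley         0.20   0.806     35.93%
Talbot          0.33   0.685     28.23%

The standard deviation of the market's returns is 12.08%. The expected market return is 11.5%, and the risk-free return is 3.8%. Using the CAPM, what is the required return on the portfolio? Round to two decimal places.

16.09%

β_Sable = 0.115 × 53.30% / 12.08% = 0.5074
β_Galt = 0.152 × 47.40% / 12.08% = 0.5964
β_Ulmer = 0.895 × 30.34% / 12.08% = 2.2479
β_Yardley = 0.806 × 35.93% / 12.08% = 2.3973
β_Talbot = 0.685 × 28.23% / 12.08% = 1.6008
β_P = Σ w_i β_i = 0.06×0.5074 + 0.22×0.5964 + 0.19×2.2479 + 0.20×2.3973 + 0.33×1.6008 = 1.5965
MRP = 11.5% − 3.8% = 7.70%
E(R_P) = R_f + β_P × MRP = 3.8% + 1.5965 × 7.7% = 16.09%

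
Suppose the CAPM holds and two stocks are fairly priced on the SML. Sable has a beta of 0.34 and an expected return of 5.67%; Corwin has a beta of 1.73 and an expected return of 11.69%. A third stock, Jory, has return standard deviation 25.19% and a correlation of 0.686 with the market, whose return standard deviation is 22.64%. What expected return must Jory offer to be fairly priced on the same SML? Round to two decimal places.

7.50%

MRP = (11.69% − 5.67%) / (1.73 − 0.34) = 4.3309%
R_f = 5.67% − 0.34 × 4.3309% = 4.1975%
β_Jory = ρ·σ_i/σ_m = 0.686 × 25.19 / 22.64 = 0.7633
E(R_Jory) = R_f + β × MRP = 4.1975% + 0.7633 × 4.3309% = 7.50%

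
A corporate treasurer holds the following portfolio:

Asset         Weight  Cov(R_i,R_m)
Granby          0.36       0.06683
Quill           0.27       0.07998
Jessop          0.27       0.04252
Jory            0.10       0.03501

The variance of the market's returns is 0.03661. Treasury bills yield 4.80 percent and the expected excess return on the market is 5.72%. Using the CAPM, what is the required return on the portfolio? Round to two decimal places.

β_Granby = 0.06683 / 0.03661 = 1.8255
β_Quill = 0.07998 / 0.03661 = 2.1846
β_Jessop = 0.04252 / 0.03661 = 1.1614
β_Jory = 0.03501 / 0.03661 = 0.9563
β_P = Σ w_i β_i = 0.36×1.8255 + 0.27×2.1846 + 0.27×1.1614 + 0.10×0.9563 = 1.6562
E(R_P) = R_f + β_P × MRP = 4.80% + 1.6562 × 5.72% = 14.27%

14.27%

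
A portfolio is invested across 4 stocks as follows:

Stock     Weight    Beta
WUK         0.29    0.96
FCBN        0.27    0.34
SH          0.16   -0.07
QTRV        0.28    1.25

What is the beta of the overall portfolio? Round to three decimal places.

0.709

β_P = Σ w_i β_i = 0.29×0.96 + 0.27×0.34 + 0.16×-0.07 + 0.28×1.25 = 0.7090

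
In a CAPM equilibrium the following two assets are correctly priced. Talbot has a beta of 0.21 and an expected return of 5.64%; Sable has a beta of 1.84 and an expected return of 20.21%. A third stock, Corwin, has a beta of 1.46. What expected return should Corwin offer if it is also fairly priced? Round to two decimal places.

MRP (SML slope) = (20.21% − 5.64%) / (1.84 − 0.21) = 14.57% / 1.63 = 8.9387%
R_f (intercept) = 5.64% − 0.21 × 8.9387% = 3.7629%
E(R_Corwin) = R_f + β × MRP = 3.7629% + 1.46 × 8.9387% = 16.81%

16.81%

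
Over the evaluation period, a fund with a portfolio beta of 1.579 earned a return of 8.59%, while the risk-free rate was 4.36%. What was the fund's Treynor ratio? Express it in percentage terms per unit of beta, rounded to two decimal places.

2.68%

Treynor = (R_P − R_f) / β_P = (8.59% − 4.36%) / 1.5790 = 4.23% / 1.5790 = 2.68%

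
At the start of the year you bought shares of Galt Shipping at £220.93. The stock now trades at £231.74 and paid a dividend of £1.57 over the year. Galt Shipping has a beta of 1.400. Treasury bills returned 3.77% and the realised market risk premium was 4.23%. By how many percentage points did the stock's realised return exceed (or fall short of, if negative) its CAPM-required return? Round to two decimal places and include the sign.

Realised HPR = (P1 + D1 − P0) / P0 = (231.74 + 1.57 − 220.93) / 220.93 = 12.38 / 220.93 = 5.6036%
CAPM required = R_f + β·MRP = 3.77% + 1.400 × 4.23% = 9.69200%
α = realised − required = 5.6036% − 9.69200% = -4.09%

-4.09%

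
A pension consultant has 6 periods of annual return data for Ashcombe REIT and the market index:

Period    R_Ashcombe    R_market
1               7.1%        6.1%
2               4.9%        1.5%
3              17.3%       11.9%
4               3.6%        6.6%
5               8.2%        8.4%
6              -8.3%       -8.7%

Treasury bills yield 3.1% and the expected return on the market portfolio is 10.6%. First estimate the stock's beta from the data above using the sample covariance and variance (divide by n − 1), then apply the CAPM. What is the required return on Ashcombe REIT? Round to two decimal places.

11.19%

Mean R_i = (7.1 + 4.9 + 17.3 + 3.6 + 8.2 − 8.3) / 6 = 5.4667%
Mean R_m = (6.1 + 1.5 + 11.9 + 6.6 + 8.4 − 8.7) / 6 = 4.3000%
Σ(R_i − R̄_i)(R_m − R̄_m) = 280.3400  ⇒  Cov = 280.3400 / 5 = 56.0680
Σ(R_m − R̄_m)² = 259.9400  ⇒  Var(R_m) = 259.9400 / 5 = 51.9880
β = Cov / Var(R_m) = 56.0680 / 51.9880 = 1.0785
MRP = 10.6% − 3.1% = 7.50%
E(R) = R_f + β × MRP = 3.1% + 1.0785 × 7.5% = 11.19%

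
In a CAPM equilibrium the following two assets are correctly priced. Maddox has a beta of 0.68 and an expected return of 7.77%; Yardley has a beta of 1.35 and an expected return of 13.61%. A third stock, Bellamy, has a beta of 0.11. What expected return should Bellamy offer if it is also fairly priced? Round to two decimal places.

MRP (SML slope) = (13.61% − 7.77%) / (1.35 − 0.68) = 5.84% / 0.67 = 8.7164%
R_f (intercept) = 7.77% − 0.68 × 8.7164% = 1.8428%
E(R_Bellamy) = R_f + β × MRP = 1.8428% + 0.11 × 8.7164% = 2.80%

2.80%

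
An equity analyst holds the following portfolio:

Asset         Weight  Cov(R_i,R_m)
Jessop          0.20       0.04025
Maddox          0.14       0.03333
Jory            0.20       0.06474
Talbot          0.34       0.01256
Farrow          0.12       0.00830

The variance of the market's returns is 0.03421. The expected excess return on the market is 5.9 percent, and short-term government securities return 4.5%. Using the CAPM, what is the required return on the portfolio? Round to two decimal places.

β_Jessop = 0.04025 / 0.03421 = 1.1766
β_Maddox = 0.03333 / 0.03421 = 0.9743
β_Jory = 0.06474 / 0.03421 = 1.8924
β_Talbot = 0.01256 / 0.03421 = 0.3671
β_Farrow = 0.00830 / 0.03421 = 0.2426
β_P = Σ w_i β_i = 0.20×1.1766 + 0.14×0.9743 + 0.20×1.8924 + 0.34×0.3671 + 0.12×0.2426 = 0.9041
E(R_P) = R_f + β_P × MRP = 4.5% + 0.9041 × 5.9% = 9.83%

9.83%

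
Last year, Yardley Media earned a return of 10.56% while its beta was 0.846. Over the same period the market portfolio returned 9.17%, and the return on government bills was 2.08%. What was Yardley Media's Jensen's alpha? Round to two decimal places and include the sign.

+2.48%

Market excess return = 9.17% − 2.08% = 7.09%
CAPM benchmark = R_f + β(R_m − R_f) = 2.08% + 0.846 × 7.09% = 8.07814%
α = actual − benchmark = 10.56% − 8.07814% = +2.48%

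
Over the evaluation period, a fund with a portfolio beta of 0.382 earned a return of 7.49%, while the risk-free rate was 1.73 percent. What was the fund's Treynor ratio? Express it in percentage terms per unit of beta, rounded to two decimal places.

Treynor = (R_P − R_f) / β_P = (7.49% − 1.73%) / 0.3820 = 5.76% / 0.3820 = 15.08%

15.08%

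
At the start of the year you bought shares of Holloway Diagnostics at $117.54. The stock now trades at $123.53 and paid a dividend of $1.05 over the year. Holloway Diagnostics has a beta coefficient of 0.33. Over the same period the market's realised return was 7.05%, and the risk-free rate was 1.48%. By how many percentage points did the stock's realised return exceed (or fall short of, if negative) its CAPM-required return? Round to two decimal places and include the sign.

+2.67%

Realised HPR = (P1 + D1 − P0) / P0 = (123.53 + 1.05 − 117.54) / 117.54 = 7.04 / 117.54 = 5.9895%
MRP = 7.05% − 1.48% = 5.57%
CAPM required = R_f + β·MRP = 1.48% + 0.33 × 5.57% = 3.3181%
α = realised − required = 5.9895% − 3.3181% = +2.67%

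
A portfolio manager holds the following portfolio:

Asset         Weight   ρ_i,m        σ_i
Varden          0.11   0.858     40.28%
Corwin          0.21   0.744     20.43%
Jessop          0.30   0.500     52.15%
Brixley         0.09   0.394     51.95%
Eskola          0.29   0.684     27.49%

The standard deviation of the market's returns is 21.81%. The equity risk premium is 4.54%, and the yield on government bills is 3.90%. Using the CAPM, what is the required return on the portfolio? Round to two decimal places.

β_Varden = 0.858 × 40.28% / 21.81% = 1.5846
β_Corwin = 0.744 × 20.43% / 21.81% = 0.6969
β_Jessop = 0.500 × 52.15% / 21.81% = 1.1956
β_Brixley = 0.394 × 51.95% / 21.81% = 0.9385
β_Eskola = 0.684 × 27.49% / 21.81% = 0.8621
β_P = Σ w_i β_i = 0.11×1.5846 + 0.21×0.6969 + 0.30×1.1956 + 0.09×0.9385 + 0.29×0.8621 = 1.0138
E(R_P) = R_f + β_P × MRP = 3.90% + 1.0138 × 4.54% = 8.50%

8.50%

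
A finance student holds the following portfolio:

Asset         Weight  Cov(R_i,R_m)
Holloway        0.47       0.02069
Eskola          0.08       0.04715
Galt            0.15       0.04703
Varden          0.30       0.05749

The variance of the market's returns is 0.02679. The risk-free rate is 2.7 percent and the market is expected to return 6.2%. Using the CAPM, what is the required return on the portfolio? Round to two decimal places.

7.64%

β_Holloway = 0.02069 / 0.02679 = 0.7723
β_Eskola = 0.04715 / 0.02679 = 1.7600
β_Galt = 0.04703 / 0.02679 = 1.7555
β_Varden = 0.05749 / 0.02679 = 2.1459
β_P = Σ w_i β_i = 0.47×0.7723 + 0.08×1.7600 + 0.15×1.7555 + 0.30×2.1459 = 1.4109
MRP = 6.2% − 2.7% = 3.50%
E(R_P) = R_f + β_P × MRP = 2.7% + 1.4109 × 3.5% = 7.64%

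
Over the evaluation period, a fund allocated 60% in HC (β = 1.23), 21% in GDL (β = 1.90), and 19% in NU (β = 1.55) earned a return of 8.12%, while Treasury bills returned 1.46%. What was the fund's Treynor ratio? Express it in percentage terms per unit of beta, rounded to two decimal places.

4.65%

β_P = 0.60×1.23 + 0.21×1.90 + 0.19×1.55 = 1.4315
Treynor = (R_P − R_f) / β_P = (8.12% − 1.46%) / 1.4315 = 6.66% / 1.4315 = 4.65%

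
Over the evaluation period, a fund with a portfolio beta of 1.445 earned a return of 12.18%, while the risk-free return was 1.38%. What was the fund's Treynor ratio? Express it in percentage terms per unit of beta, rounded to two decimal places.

Treynor = (R_P − R_f) / β_P = (12.18% − 1.38%) / 1.4450 = 10.80% / 1.4450 = 7.47%

7.47%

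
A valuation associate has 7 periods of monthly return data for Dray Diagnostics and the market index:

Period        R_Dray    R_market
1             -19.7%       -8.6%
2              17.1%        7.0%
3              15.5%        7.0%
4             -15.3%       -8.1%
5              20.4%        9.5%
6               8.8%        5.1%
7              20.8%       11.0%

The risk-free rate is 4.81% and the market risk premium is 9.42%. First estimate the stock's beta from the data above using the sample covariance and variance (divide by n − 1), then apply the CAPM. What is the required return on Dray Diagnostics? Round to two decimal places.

Mean R_i = (-19.7 + 17.1 + 15.5 − 15.3 + 20.4 + 8.8 + 20.8) / 7 = 6.8000%
Mean R_m = (-8.6 + 7.0 + 7.0 − 8.1 + 9.5 + 5.1 + 11.0) / 7 = 3.2714%
Σ(R_i − R̄_i)(R_m − R̄_m) = 833.3100  ⇒  Cov = 833.3100 / 6 = 138.8850
Σ(R_m − R̄_m)² = 399.9143  ⇒  Var(R_m) = 399.9143 / 6 = 66.6524
β = Cov / Var(R_m) = 138.8850 / 66.6524 = 2.0837
E(R) = R_f + β × MRP = 4.81% + 2.0837 × 9.42% = 24.44%

24.44%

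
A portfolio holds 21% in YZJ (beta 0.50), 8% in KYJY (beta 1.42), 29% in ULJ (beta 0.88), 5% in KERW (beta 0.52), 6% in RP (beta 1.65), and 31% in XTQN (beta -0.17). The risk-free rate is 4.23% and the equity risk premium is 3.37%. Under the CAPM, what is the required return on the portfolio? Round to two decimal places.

β_P = Σ w_i β_i = 0.21×0.50 + 0.08×1.42 + 0.29×0.88 + 0.05×0.52 + 0.06×1.65 + 0.31×-0.17 = 0.5461
E(R_P) = R_f + β_P × MRP = 4.23% + 0.5461 × 3.37% = 6.07%

6.07%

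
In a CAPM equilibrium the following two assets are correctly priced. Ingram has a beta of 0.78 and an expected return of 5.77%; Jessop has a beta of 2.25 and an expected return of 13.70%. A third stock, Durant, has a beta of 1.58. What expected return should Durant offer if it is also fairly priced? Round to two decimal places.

10.09%

MRP (SML slope) = (13.70% − 5.77%) / (2.25 − 0.78) = 7.93% / 1.47 = 5.3946%
R_f (intercept) = 5.77% − 0.78 × 5.3946% = 1.5622%
E(R_Durant) = R_f + β × MRP = 1.5622% + 1.58 × 5.3946% = 10.09%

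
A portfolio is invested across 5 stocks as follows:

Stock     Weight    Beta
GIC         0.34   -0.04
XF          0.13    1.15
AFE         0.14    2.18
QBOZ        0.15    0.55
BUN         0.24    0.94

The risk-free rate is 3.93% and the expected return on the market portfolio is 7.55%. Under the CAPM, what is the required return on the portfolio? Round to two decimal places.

β_P = Σ w_i β_i = 0.34×-0.04 + 0.13×1.15 + 0.14×2.18 + 0.15×0.55 + 0.24×0.94 = 0.7492
MRP = 7.55% − 3.93% = 3.62%
E(R_P) = R_f + β_P × MRP = 3.93% + 0.7492 × 3.62% = 6.64%

6.64%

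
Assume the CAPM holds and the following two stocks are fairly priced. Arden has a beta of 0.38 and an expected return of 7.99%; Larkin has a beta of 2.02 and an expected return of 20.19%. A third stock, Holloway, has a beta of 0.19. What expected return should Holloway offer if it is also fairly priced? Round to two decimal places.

MRP (SML slope) = (20.19% − 7.99%) / (2.02 − 0.38) = 12.20% / 1.64 = 7.4390%
R_f (intercept) = 7.99% − 0.38 × 7.4390% = 5.1632%
E(R_Holloway) = R_f + β × MRP = 5.1632% + 0.19 × 7.4390% = 6.58%

6.58%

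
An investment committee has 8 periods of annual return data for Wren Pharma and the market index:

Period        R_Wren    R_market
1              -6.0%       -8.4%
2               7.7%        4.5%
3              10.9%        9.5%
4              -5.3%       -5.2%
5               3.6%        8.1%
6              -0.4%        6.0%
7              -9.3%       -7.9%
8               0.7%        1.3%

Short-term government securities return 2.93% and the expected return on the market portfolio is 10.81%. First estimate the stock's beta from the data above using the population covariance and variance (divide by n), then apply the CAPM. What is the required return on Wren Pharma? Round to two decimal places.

Mean R_i = (-6.0 + 7.7 + 10.9 − 5.3 + 3.6 − 0.4 − 9.3 + 0.7) / 8 = 0.2375%
Mean R_m = (-8.4 + 4.5 + 9.5 − 5.2 + 8.1 + 6.0 − 7.9 + 1.3) / 8 = 0.9875%
Σ(R_i − R̄_i)(R_m − R̄_m) = 315.4238  ⇒  Cov = 315.4238 / 8 = 39.4280
Σ(R_m − R̄_m)² = 366.0088  ⇒  Var(R_m) = 366.0088 / 8 = 45.7511
β = Cov / Var(R_m) = 39.4280 / 45.7511 = 0.8618
MRP = 10.81% − 2.93% = 7.88%
E(R) = R_f + β × MRP = 2.93% + 0.8618 × 7.88% = 9.72%

9.72%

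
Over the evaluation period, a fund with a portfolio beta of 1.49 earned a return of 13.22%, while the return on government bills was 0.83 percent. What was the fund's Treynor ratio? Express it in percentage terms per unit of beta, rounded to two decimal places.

Treynor = (R_P − R_f) / β_P = (13.22% − 0.83%) / 1.4900 = 12.39% / 1.4900 = 8.32%

8.32%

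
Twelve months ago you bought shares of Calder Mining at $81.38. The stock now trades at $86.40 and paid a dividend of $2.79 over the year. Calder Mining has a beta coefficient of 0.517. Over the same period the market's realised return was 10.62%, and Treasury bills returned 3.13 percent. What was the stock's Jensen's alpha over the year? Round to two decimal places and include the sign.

+2.59%

Realised HPR = (P1 + D1 − P0) / P0 = (86.40 + 2.79 − 81.38) / 81.38 = 7.81 / 81.38 = 9.5970%
MRP = 10.62% − 3.13% = 7.49%
CAPM required = R_f + β·MRP = 3.13% + 0.517 × 7.49% = 7.00233%
α = realised − required = 9.5970% − 7.00233% = +2.59%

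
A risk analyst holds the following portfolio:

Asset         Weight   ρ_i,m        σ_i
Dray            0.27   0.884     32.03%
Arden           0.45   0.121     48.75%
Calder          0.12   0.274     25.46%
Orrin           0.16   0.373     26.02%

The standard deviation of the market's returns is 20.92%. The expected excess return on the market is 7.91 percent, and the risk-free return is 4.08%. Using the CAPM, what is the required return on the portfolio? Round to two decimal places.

8.88%

β_Dray = 0.884 × 32.03% / 20.92% = 1.3535
β_Arden = 0.121 × 48.75% / 20.92% = 0.2820
β_Calder = 0.274 × 25.46% / 20.92% = 0.3335
β_Orrin = 0.373 × 26.02% / 20.92% = 0.4639
β_P = Σ w_i β_i = 0.27×1.3535 + 0.45×0.2820 + 0.12×0.3335 + 0.16×0.4639 = 0.6066
E(R_P) = R_f + β_P × MRP = 4.08% + 0.6066 × 7.91% = 8.88%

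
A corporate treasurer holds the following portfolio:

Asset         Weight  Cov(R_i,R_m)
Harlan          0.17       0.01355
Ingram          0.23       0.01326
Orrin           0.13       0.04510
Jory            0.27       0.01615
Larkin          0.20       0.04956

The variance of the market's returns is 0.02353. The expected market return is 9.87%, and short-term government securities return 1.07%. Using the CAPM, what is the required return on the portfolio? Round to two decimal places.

10.60%

β_Harlan = 0.01355 / 0.02353 = 0.5759
β_Ingram = 0.01326 / 0.02353 = 0.5635
β_Orrin = 0.04510 / 0.02353 = 1.9167
β_Jory = 0.01615 / 0.02353 = 0.6864
β_Larkin = 0.04956 / 0.02353 = 2.1062
β_P = Σ w_i β_i = 0.17×0.5759 + 0.23×0.5635 + 0.13×1.9167 + 0.27×0.6864 + 0.20×2.1062 = 1.0832
MRP = 9.87% − 1.07% = 8.80%
E(R_P) = R_f + β_P × MRP = 1.07% + 1.0832 × 8.80% = 10.60%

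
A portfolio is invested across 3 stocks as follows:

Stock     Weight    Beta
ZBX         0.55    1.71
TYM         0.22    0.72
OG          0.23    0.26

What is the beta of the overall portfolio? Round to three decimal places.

1.159

β_P = Σ w_i β_i = 0.55×1.71 + 0.22×0.72 + 0.23×0.26 = 1.1587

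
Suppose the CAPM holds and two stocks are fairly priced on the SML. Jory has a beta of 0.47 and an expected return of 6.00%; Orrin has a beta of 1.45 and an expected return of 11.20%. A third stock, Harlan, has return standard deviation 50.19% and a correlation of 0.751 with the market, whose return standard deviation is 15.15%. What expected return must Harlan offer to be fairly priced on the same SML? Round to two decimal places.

16.71%

MRP = (11.20% − 6.00%) / (1.45 − 0.47) = 5.3061%
R_f = 6.00% − 0.47 × 5.3061% = 3.5061%
β_Harlan = ρ·σ_i/σ_m = 0.751 × 50.19 / 15.15 = 2.4880
E(R_Harlan) = R_f + β × MRP = 3.5061% + 2.4880 × 5.3061% = 16.71%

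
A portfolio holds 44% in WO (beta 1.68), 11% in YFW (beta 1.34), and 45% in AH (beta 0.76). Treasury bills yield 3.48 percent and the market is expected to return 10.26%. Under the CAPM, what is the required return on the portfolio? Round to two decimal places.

11.81%

β_P = Σ w_i β_i = 0.44×1.68 + 0.11×1.34 + 0.45×0.76 = 1.2286
MRP = 10.26% − 3.48% = 6.78%
E(R_P) = R_f + β_P × MRP = 3.48% + 1.2286 × 6.78% = 11.81%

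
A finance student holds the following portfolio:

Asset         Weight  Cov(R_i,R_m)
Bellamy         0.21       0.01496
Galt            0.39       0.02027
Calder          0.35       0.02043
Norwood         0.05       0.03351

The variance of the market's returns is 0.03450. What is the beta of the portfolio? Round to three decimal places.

0.576

β_Bellamy = 0.01496 / 0.03450 = 0.4336
β_Galt = 0.02027 / 0.03450 = 0.5875
β_Calder = 0.02043 / 0.03450 = 0.5922
β_Norwood = 0.03351 / 0.03450 = 0.9713
β_P = Σ w_i β_i = 0.21×0.4336 + 0.39×0.5875 + 0.35×0.5922 + 0.05×0.9713 = 0.5760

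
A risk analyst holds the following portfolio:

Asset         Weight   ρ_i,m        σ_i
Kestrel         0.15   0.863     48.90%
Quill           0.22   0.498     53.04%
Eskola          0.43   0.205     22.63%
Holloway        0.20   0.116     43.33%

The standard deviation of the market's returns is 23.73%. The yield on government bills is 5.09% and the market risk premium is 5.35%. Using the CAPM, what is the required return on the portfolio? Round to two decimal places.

8.50%

β_Kestrel = 0.863 × 48.90% / 23.73% = 1.7784
β_Quill = 0.498 × 53.04% / 23.73% = 1.1131
β_Eskola = 0.205 × 22.63% / 23.73% = 0.1955
β_Holloway = 0.116 × 43.33% / 23.73% = 0.2118
β_P = Σ w_i β_i = 0.15×1.7784 + 0.22×1.1131 + 0.43×0.1955 + 0.20×0.2118 = 0.6381
E(R_P) = R_f + β_P × MRP = 5.09% + 0.6381 × 5.35% = 8.50%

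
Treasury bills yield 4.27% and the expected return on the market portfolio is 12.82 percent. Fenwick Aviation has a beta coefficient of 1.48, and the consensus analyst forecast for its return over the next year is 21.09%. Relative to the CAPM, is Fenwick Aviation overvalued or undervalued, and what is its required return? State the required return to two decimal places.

Undervalued; required return 16.92%

MRP = 12.82% − 4.27% = 8.55%
Required return = R_f + β·MRP = 4.27% + 1.48 × 8.55% = 16.92%
Forecast 21.09% > required 16.92% → the stock plots above the SML → undervalued.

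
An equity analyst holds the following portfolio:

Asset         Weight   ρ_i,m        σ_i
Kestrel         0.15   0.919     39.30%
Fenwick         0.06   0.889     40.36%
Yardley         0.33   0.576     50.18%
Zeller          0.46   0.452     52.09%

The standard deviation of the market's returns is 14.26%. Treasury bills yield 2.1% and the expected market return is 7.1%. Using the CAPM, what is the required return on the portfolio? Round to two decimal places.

11.90%

β_Kestrel = 0.919 × 39.30% / 14.26% = 2.5327
β_Fenwick = 0.889 × 40.36% / 14.26% = 2.5161
β_Yardley = 0.576 × 50.18% / 14.26% = 2.0269
β_Zeller = 0.452 × 52.09% / 14.26% = 1.6511
β_P = Σ w_i β_i = 0.15×2.5327 + 0.06×2.5161 + 0.33×2.0269 + 0.46×1.6511 = 1.9593
MRP = 7.1% − 2.1% = 5.00%
E(R_P) = R_f + β_P × MRP = 2.1% + 1.9593 × 5.0% = 11.90%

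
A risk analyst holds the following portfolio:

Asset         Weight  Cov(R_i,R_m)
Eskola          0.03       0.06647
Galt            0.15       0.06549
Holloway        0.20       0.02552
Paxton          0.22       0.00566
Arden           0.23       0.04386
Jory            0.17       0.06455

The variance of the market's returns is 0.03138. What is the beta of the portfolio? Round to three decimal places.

β_Eskola = 0.06647 / 0.03138 = 2.1182
β_Galt = 0.06549 / 0.03138 = 2.0870
β_Holloway = 0.02552 / 0.03138 = 0.8133
β_Paxton = 0.00566 / 0.03138 = 0.1804
β_Arden = 0.04386 / 0.03138 = 1.3977
β_Jory = 0.06455 / 0.03138 = 2.0570
β_P = Σ w_i β_i = 0.03×2.1182 + 0.15×2.0870 + 0.20×0.8133 + 0.22×0.1804 + 0.23×1.3977 + 0.17×2.0570 = 1.2501

1.250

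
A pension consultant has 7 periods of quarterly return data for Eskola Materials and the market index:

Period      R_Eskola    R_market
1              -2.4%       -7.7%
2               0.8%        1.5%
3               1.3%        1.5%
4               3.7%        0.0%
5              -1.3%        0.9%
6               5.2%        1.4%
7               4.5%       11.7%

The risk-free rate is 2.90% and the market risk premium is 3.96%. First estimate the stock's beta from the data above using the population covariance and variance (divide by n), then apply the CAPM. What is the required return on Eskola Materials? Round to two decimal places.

4.24%

Mean R_i = (-2.4 + 0.8 + 1.3 + 3.7 − 1.3 + 5.2 + 4.5) / 7 = 1.6857%
Mean R_m = (-7.7 + 1.5 + 1.5 + 0.0 + 0.9 + 1.4 + 11.7) / 7 = 1.3286%
Σ(R_i − R̄_i)(R_m − R̄_m) = 64.7129  ⇒  Cov = 64.7129 / 7 = 9.2447
Σ(R_m − R̄_m)² = 191.0943  ⇒  Var(R_m) = 191.0943 / 7 = 27.2992
β = Cov / Var(R_m) = 9.2447 / 27.2992 = 0.3386
E(R) = R_f + β × MRP = 2.90% + 0.3386 × 3.96% = 4.24%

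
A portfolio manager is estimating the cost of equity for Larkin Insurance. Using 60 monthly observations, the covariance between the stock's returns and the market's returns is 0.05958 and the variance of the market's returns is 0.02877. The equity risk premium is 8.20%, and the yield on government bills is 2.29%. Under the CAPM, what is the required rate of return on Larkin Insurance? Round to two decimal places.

19.27%

β = Cov(R_i, R_m) / Var(R_m) = 0.05958 / 0.02877 = 2.0709
E(R) = R_f + β × MRP = 2.29% + 2.0709 × 8.20% = 19.27%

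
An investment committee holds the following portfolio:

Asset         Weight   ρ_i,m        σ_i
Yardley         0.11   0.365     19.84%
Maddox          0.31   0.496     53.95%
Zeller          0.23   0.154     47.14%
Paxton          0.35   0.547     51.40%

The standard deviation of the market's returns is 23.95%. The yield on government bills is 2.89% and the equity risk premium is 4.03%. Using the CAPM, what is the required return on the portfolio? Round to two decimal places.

6.36%

β_Yardley = 0.365 × 19.84% / 23.95% = 0.3024
β_Maddox = 0.496 × 53.95% / 23.95% = 1.1173
β_Zeller = 0.154 × 47.14% / 23.95% = 0.3031
β_Paxton = 0.547 × 51.40% / 23.95% = 1.1739
β_P = Σ w_i β_i = 0.11×0.3024 + 0.31×1.1173 + 0.23×0.3031 + 0.35×1.1739 = 0.8602
E(R_P) = R_f + β_P × MRP = 2.89% + 0.8602 × 4.03% = 6.36%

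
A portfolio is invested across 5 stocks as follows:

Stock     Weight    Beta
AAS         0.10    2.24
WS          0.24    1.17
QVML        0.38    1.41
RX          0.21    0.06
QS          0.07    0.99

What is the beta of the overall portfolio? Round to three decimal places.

1.123

β_P = Σ w_i β_i = 0.10×2.24 + 0.24×1.17 + 0.38×1.41 + 0.21×0.06 + 0.07×0.99 = 1.1225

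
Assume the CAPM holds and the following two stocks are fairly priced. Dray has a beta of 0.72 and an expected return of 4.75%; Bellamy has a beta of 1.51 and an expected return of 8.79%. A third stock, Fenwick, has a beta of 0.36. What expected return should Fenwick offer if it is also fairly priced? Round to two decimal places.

2.91%

MRP (SML slope) = (8.79% − 4.75%) / (1.51 − 0.72) = 4.04% / 0.79 = 5.1139%
R_f (intercept) = 4.75% − 0.72 × 5.1139% = 1.0680%
E(R_Fenwick) = R_f + β × MRP = 1.0680% + 0.36 × 5.1139% = 2.91%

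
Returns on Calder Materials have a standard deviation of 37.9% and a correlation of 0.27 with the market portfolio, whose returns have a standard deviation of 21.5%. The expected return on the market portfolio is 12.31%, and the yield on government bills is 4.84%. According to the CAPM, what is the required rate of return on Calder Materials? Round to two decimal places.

8.40%

β = ρ × σ_i / σ_m = 0.27 × 37.9% / 21.5% = 0.4760
MRP = 12.31% − 4.84% = 7.47%
E(R) = 4.84% + 0.4760 × 7.47% = 8.40%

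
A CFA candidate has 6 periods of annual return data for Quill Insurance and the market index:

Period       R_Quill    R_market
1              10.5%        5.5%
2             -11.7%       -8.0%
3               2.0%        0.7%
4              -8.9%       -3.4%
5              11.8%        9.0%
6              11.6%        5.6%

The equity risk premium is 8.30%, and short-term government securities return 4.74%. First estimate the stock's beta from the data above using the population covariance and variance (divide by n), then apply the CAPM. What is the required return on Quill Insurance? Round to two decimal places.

Mean R_i = (10.5 − 11.7 + 2.0 − 8.9 + 11.8 + 11.6) / 6 = 2.5500%
Mean R_m = (5.5 − 8.0 + 0.7 − 3.4 + 9.0 + 5.6) / 6 = 1.5667%
Σ(R_i − R̄_i)(R_m − R̄_m) = 330.2000  ⇒  Cov = 330.2000 / 6 = 55.0333
Σ(R_m − R̄_m)² = 203.9333  ⇒  Var(R_m) = 203.9333 / 6 = 33.9889
β = Cov / Var(R_m) = 55.0333 / 33.9889 = 1.6192
E(R) = R_f + β × MRP = 4.74% + 1.6192 × 8.30% = 18.18%

18.18%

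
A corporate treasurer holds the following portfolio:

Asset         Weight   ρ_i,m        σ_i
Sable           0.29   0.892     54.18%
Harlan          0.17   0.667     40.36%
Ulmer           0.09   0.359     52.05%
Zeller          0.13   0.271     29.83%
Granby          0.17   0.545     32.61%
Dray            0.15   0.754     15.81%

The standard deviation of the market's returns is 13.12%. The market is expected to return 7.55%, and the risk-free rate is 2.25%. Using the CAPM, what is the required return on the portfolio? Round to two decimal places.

12.81%

β_Sable = 0.892 × 54.18% / 13.12% = 3.6836
β_Harlan = 0.667 × 40.36% / 13.12% = 2.0518
β_Ulmer = 0.359 × 52.05% / 13.12% = 1.4242
β_Zeller = 0.271 × 29.83% / 13.12% = 0.6162
β_Granby = 0.545 × 32.61% / 13.12% = 1.3546
β_Dray = 0.754 × 15.81% / 13.12% = 0.9086
β_P = Σ w_i β_i = 0.29×3.6836 + 0.17×2.0518 + 0.09×1.4242 + 0.13×0.6162 + 0.17×1.3546 + 0.15×0.9086 = 1.9919
MRP = 7.55% − 2.25% = 5.30%
E(R_P) = R_f + β_P × MRP = 2.25% + 1.9919 × 5.30% = 12.81%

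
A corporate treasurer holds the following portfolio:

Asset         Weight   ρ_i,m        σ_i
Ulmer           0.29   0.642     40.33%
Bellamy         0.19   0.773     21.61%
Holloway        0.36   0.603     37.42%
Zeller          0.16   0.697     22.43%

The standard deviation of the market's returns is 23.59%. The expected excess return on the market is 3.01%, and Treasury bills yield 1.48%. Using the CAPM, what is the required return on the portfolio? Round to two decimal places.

4.20%

β_Ulmer = 0.642 × 40.33% / 23.59% = 1.0976
β_Bellamy = 0.773 × 21.61% / 23.59% = 0.7081
β_Holloway = 0.603 × 37.42% / 23.59% = 0.9565
β_Zeller = 0.697 × 22.43% / 23.59% = 0.6627
β_P = Σ w_i β_i = 0.29×1.0976 + 0.19×0.7081 + 0.36×0.9565 + 0.16×0.6627 = 0.9032
E(R_P) = R_f + β_P × MRP = 1.48% + 0.9032 × 3.01% = 4.20%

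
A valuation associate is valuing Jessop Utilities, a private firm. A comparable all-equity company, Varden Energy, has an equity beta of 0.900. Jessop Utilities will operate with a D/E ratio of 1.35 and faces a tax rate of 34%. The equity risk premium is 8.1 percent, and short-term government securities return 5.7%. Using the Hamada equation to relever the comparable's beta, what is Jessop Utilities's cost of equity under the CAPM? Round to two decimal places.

β_L = β_U × [1 + (1 − t)(D/E)] = 0.900 × [1 + (1 − 0.34) × 1.35]
    = 0.900 × [1 + 0.66 × 1.35] = 0.900 × 1.8910 = 1.7019
E(R) = R_f + β_L × MRP = 5.7% + 1.7019 × 8.1% = 19.49%

19.49%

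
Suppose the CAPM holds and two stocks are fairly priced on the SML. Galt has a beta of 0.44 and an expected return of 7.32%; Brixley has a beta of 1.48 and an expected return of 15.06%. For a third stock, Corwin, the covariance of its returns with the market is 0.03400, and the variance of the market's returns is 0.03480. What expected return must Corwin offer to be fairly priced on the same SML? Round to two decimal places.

MRP = (15.06% − 7.32%) / (1.48 − 0.44) = 7.4423%
R_f = 7.32% − 0.44 × 7.4423% = 4.0454%
β_Corwin = Cov / Var(R_m) = 0.03400 / 0.03480 = 0.9770
E(R_Corwin) = R_f + β × MRP = 4.0454% + 0.9770 × 7.4423% = 11.32%

11.32%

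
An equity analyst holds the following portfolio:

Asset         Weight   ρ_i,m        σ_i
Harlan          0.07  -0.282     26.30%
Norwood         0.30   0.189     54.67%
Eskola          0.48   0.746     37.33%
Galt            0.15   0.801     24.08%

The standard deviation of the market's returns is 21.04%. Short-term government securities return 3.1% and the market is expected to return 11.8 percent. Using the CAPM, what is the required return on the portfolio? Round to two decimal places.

β_Harlan = -0.282 × 26.30% / 21.04% = -0.3525
β_Norwood = 0.189 × 54.67% / 21.04% = 0.4911
β_Eskola = 0.746 × 37.33% / 21.04% = 1.3236
β_Galt = 0.801 × 24.08% / 21.04% = 0.9167
β_P = Σ w_i β_i = 0.07×-0.3525 + 0.30×0.4911 + 0.48×1.3236 + 0.15×0.9167 = 0.8955
MRP = 11.8% − 3.1% = 8.70%
E(R_P) = R_f + β_P × MRP = 3.1% + 0.8955 × 8.7% = 10.89%

10.89%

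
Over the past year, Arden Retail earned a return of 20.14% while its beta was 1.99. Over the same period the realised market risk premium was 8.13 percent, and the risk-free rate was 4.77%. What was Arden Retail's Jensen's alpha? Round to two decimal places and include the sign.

-0.81%

CAPM benchmark = R_f + β(R_m − R_f) = 4.77% + 1.99 × 8.13% = 20.9487%
α = actual − benchmark = 20.14% − 20.9487% = -0.81%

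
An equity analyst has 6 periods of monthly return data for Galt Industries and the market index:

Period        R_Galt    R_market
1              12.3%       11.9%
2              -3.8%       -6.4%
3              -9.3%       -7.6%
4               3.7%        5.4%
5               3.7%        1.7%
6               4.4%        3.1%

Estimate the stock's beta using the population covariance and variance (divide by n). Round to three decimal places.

Mean R_i = (12.3 − 3.8 − 9.3 + 3.7 + 3.7 + 4.4) / 6 = 1.8333%
Mean R_m = (11.9 − 6.4 − 7.6 + 5.4 + 1.7 + 3.1) / 6 = 1.3500%
Σ(R_i − R̄_i)(R_m − R̄_m) = 266.4300  ⇒  Cov = 266.4300 / 6 = 44.4050
Σ(R_m − R̄_m)² = 271.0550  ⇒  Var(R_m) = 271.0550 / 6 = 45.1758
β = Cov / Var(R_m) = 44.4050 / 45.1758 = 0.9829

0.983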